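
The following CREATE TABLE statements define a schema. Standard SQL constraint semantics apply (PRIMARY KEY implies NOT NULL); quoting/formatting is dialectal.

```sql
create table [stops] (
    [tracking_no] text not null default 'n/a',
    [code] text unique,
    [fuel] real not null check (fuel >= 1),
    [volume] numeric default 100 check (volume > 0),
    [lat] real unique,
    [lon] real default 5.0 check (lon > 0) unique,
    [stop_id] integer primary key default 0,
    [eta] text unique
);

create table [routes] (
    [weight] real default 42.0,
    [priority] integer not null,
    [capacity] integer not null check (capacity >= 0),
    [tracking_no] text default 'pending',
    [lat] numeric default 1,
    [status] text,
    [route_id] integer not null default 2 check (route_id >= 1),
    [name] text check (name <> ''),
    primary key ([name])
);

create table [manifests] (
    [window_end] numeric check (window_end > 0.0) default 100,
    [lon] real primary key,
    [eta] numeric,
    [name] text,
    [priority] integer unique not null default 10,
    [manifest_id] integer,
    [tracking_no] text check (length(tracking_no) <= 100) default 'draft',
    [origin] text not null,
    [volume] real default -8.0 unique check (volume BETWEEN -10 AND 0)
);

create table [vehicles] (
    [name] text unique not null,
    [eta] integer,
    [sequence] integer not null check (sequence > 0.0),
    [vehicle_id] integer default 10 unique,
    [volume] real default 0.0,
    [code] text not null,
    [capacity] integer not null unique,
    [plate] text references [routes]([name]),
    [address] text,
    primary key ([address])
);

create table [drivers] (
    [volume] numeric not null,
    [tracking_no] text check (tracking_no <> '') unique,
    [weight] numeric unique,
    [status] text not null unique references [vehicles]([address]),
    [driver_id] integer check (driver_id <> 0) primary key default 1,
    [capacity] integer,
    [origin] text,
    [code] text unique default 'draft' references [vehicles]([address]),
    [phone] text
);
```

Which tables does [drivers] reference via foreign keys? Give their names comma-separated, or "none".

- status REFERENCES vehicles(address).
- code REFERENCES vehicles(address).

vehicles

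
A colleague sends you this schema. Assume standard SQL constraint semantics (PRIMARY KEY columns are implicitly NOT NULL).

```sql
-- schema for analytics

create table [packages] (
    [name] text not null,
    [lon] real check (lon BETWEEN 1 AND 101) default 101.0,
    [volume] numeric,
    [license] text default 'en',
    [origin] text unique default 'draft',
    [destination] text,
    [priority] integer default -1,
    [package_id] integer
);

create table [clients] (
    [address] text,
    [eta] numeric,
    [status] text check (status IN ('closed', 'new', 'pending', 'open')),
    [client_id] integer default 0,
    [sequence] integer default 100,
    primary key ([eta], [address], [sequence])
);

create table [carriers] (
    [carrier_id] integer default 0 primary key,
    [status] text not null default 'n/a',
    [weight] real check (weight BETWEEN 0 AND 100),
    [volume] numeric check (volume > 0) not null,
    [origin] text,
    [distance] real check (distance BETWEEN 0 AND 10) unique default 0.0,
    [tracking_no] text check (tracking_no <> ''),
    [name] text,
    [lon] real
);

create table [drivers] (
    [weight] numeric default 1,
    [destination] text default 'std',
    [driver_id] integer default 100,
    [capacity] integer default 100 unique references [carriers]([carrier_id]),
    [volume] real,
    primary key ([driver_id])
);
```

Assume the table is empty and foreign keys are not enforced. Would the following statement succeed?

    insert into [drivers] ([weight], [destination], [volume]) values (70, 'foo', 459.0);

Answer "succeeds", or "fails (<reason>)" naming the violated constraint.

succeeds

NOT NULL columns: driver_id defaults to 100.
No constraint is violated.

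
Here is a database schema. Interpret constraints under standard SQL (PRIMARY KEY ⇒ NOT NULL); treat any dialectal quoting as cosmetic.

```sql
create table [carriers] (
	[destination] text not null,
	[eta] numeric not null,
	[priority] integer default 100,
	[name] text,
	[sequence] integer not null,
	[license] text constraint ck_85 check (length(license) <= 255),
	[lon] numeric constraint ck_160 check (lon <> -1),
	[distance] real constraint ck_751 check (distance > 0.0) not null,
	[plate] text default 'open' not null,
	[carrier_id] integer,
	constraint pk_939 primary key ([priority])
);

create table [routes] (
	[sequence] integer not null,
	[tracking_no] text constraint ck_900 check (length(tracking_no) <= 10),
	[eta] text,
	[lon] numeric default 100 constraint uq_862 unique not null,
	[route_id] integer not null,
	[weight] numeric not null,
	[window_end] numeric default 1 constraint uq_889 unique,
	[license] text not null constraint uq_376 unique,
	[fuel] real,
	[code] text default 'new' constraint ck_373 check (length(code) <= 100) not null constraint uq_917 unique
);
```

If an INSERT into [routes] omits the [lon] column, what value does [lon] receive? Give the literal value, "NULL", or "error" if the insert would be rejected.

100

lon has an explicit DEFAULT 100.
When the column is omitted from an INSERT, that default is used.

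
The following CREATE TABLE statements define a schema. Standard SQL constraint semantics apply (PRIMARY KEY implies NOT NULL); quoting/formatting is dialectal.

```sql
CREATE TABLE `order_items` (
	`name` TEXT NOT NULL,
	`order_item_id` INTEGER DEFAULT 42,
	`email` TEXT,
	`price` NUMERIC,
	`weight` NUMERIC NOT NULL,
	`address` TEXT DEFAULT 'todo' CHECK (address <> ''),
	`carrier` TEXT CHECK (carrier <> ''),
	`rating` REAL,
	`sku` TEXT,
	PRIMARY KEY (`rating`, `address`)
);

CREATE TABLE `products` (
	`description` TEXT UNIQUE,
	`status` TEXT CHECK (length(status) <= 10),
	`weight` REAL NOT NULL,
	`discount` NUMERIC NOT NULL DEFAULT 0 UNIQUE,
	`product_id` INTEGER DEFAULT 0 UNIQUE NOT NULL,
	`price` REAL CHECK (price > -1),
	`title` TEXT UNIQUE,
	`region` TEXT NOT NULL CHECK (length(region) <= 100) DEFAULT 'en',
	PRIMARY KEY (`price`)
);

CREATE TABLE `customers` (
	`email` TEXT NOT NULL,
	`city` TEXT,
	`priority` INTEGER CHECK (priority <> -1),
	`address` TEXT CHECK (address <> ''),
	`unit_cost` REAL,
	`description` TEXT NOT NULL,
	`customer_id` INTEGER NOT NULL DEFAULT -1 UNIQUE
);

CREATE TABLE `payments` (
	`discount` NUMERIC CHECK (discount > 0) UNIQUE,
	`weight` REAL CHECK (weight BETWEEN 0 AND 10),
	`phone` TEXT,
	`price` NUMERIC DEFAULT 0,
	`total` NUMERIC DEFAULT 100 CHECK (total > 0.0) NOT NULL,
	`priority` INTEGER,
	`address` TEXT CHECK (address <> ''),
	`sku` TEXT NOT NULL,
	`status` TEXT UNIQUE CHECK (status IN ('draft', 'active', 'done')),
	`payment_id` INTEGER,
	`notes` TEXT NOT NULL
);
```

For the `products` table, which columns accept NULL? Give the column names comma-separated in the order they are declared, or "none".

description, status, title

- description: UNIQUE does not imply NOT NULL → nullable.
- status: CHECK does not forbid NULL (a CHECK constraint passes when its expression is NULL) → nullable.
- weight: declared NOT NULL → not nullable.
- discount: declared NOT NULL → not nullable.
- product_id: declared NOT NULL → not nullable.
- price: part of the PRIMARY KEY, which implies NOT NULL → not nullable.
- title: UNIQUE does not imply NOT NULL → nullable.
- region: declared NOT NULL → not nullable.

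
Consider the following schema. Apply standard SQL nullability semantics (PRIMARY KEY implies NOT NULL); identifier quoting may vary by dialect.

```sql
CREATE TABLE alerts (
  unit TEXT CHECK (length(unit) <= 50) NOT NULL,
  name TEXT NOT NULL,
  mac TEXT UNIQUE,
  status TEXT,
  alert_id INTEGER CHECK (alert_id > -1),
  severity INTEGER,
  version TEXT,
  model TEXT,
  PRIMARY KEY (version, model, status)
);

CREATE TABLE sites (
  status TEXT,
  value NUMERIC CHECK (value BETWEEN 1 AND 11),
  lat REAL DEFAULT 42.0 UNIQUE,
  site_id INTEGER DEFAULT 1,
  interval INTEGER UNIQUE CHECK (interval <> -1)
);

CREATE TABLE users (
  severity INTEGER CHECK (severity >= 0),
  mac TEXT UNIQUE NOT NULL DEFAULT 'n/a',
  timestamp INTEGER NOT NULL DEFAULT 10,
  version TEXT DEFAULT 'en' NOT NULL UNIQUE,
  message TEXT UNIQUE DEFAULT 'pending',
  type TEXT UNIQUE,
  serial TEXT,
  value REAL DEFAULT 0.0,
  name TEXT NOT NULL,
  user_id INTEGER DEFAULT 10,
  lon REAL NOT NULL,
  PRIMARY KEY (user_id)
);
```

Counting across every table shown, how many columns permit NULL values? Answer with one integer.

13

alerts: 3 nullable (mac, alert_id, severity — PK (version, model, status) and explicit NOT NULL columns excluded).
sites: 5 nullable (status, value, lat, site_id, interval — PK none and explicit NOT NULL columns excluded).
users: 5 nullable (severity, message, type, serial, value — PK (user_id) and explicit NOT NULL columns excluded).
Total: 3 + 5 + 5 = 13.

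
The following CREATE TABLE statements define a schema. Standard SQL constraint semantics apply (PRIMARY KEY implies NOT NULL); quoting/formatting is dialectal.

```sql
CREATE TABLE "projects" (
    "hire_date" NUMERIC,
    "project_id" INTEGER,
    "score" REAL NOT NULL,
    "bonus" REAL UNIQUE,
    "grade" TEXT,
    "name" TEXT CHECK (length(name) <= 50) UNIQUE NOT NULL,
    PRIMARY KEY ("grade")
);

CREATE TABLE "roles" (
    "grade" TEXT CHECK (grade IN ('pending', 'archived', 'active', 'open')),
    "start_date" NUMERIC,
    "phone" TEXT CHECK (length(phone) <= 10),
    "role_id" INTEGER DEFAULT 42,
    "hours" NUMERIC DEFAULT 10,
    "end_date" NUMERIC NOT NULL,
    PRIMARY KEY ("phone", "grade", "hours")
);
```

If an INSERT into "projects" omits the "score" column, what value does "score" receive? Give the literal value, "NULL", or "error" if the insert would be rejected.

score has no DEFAULT clause.
Omitting it would insert NULL, but it is declared NOT NULL, so the INSERT fails.

error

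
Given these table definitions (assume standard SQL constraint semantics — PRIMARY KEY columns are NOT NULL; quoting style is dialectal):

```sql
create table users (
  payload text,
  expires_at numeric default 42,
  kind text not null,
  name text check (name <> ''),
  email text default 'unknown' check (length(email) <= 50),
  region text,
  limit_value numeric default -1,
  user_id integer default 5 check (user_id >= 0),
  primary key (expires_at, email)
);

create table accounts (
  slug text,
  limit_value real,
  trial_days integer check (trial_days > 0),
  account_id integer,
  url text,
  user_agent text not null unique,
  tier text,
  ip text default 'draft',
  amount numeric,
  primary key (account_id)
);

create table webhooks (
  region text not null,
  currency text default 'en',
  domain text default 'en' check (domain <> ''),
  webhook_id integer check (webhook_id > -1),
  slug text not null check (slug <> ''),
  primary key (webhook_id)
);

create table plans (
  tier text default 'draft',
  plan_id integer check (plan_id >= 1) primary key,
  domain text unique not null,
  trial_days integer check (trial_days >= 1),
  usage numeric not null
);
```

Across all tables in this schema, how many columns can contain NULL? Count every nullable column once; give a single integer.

users: 5 nullable (payload, name, region, limit_value, user_id — PK (expires_at, email) and explicit NOT NULL columns excluded).
accounts: 7 nullable (slug, limit_value, trial_days, url, tier, ip, amount — PK (account_id) and explicit NOT NULL columns excluded).
webhooks: 2 nullable (currency, domain — PK (webhook_id) and explicit NOT NULL columns excluded).
plans: 2 nullable (tier, trial_days — PK (plan_id) and explicit NOT NULL columns excluded).
Total: 5 + 7 + 2 + 2 = 16.

16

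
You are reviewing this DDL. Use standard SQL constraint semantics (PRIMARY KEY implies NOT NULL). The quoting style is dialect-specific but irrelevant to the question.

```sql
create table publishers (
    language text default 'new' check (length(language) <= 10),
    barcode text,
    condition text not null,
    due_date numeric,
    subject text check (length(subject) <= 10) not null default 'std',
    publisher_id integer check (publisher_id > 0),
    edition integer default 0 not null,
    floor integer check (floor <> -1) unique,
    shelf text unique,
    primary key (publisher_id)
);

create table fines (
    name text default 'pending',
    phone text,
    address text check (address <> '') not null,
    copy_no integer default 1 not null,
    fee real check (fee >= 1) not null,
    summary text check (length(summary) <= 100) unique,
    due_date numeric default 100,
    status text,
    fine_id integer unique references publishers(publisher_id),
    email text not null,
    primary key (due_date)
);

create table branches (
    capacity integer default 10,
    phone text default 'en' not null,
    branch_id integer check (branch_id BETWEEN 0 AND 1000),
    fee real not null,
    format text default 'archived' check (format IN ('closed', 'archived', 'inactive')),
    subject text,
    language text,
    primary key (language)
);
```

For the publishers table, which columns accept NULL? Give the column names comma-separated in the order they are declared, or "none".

language, barcode, due_date, floor, shelf

- language: CHECK does not forbid NULL (a CHECK constraint passes when its expression is NULL) → nullable.
- barcode: no NOT NULL constraint applies → nullable.
- condition: declared NOT NULL → not nullable.
- due_date: no NOT NULL constraint applies → nullable.
- subject: declared NOT NULL → not nullable.
- publisher_id: part of the PRIMARY KEY, which implies NOT NULL → not nullable.
- edition: declared NOT NULL → not nullable.
- floor: CHECK does not forbid NULL (a CHECK constraint passes when its expression is NULL) → nullable.
- shelf: UNIQUE does not imply NOT NULL → nullable.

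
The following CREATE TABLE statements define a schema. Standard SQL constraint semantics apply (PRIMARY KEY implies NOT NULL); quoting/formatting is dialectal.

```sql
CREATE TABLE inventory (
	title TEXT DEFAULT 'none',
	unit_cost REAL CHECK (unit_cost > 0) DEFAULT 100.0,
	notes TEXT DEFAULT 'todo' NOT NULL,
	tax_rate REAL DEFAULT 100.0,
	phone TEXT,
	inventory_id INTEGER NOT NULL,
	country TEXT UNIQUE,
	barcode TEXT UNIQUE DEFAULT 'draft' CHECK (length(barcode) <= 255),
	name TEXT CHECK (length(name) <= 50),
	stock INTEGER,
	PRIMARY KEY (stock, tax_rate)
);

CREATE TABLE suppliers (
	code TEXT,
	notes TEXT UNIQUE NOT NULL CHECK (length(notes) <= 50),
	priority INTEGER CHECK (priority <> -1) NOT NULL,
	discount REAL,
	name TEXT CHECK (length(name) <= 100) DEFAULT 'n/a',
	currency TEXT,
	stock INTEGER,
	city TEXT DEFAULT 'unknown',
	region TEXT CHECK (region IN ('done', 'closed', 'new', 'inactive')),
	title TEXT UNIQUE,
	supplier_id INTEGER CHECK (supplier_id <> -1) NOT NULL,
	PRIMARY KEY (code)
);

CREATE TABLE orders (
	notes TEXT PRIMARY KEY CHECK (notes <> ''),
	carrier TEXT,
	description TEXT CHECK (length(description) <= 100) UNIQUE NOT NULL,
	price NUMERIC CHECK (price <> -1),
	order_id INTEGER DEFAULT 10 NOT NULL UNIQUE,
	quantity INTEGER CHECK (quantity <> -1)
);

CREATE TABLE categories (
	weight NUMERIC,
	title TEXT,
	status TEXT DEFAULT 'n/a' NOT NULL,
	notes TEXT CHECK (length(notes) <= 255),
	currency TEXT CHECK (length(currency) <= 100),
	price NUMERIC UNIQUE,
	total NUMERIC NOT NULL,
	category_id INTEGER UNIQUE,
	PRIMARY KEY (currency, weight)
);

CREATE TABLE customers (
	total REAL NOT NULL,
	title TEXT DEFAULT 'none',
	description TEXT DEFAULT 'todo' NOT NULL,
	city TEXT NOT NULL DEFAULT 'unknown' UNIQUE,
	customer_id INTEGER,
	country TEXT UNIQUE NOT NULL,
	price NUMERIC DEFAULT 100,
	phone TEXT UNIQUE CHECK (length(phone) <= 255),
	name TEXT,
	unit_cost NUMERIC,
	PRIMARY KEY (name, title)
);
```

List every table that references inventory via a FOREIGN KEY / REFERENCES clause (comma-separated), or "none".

No REFERENCES clause anywhere in the schema names inventory.

none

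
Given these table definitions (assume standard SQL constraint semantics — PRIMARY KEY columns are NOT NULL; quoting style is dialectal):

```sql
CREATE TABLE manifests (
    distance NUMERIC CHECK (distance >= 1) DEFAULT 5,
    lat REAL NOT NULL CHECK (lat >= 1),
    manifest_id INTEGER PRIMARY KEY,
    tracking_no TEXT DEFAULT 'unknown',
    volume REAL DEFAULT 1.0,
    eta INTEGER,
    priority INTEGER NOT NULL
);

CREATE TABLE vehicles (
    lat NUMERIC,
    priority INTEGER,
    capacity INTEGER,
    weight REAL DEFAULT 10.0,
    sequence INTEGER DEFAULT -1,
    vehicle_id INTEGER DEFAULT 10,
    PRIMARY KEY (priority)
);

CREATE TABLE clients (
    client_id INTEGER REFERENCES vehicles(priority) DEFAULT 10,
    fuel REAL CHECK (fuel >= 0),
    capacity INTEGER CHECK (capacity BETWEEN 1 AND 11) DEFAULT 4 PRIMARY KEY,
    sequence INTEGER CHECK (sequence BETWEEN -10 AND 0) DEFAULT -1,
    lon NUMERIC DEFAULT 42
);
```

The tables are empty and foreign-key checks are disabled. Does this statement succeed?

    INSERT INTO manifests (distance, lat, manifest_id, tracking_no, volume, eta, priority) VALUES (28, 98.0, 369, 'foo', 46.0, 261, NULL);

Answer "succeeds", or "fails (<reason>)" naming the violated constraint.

priority is explicitly set to NULL, but priority is declared NOT NULL.

fails (NOT NULL on priority)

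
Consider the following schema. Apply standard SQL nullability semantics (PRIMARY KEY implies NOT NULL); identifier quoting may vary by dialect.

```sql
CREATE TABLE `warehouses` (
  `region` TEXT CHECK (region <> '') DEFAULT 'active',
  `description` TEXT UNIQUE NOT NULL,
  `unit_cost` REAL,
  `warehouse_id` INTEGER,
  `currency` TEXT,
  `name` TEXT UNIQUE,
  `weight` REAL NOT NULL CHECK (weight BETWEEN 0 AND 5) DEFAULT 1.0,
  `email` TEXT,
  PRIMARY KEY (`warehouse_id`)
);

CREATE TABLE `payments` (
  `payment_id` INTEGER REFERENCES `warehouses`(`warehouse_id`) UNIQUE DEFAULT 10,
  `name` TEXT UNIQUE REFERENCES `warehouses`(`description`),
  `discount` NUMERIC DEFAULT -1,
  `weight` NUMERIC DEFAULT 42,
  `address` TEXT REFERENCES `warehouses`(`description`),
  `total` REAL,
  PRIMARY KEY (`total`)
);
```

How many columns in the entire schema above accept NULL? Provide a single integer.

warehouses: 5 nullable (region, unit_cost, currency, name, email — PK (warehouse_id) and explicit NOT NULL columns excluded).
payments: 5 nullable (payment_id, name, discount, weight, address — PK (total) and explicit NOT NULL columns excluded).
Total: 5 + 5 = 10.

10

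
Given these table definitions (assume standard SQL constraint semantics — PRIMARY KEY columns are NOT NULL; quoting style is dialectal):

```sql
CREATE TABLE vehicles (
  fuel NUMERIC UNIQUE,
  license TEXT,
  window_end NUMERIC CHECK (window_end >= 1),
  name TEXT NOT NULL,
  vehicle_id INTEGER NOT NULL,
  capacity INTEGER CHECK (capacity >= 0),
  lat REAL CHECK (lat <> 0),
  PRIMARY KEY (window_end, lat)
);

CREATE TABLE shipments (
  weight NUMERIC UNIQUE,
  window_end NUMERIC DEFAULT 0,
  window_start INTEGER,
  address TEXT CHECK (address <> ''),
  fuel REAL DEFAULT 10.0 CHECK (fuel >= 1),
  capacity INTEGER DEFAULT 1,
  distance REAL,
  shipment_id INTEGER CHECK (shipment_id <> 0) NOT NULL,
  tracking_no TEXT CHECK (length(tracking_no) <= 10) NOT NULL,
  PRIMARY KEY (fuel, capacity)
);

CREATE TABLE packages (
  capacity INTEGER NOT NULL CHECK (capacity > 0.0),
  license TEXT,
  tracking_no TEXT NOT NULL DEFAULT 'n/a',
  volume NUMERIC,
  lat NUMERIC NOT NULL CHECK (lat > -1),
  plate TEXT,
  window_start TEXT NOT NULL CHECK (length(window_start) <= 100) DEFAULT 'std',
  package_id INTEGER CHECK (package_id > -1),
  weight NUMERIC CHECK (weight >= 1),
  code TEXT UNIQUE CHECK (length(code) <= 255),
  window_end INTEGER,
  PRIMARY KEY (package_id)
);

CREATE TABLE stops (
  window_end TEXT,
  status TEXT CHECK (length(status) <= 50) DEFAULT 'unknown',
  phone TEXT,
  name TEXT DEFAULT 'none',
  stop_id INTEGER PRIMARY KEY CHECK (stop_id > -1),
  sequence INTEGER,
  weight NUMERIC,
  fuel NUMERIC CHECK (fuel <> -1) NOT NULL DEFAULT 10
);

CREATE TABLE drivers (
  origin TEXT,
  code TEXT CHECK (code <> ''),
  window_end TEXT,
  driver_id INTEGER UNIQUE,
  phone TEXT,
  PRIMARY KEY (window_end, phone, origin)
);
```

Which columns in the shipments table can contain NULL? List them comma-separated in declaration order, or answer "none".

weight, window_end, window_start, address, distance

- weight: UNIQUE does not imply NOT NULL → nullable.
- window_end: DEFAULT only fills an omitted column; an explicit NULL is still allowed → nullable.
- window_start: no NOT NULL constraint applies → nullable.
- address: CHECK does not forbid NULL (a CHECK constraint passes when its expression is NULL) → nullable.
- fuel: part of the PRIMARY KEY, which implies NOT NULL → not nullable.
- capacity: part of the PRIMARY KEY, which implies NOT NULL → not nullable.
- distance: no NOT NULL constraint applies → nullable.
- shipment_id: declared NOT NULL → not nullable.
- tracking_no: declared NOT NULL → not nullable.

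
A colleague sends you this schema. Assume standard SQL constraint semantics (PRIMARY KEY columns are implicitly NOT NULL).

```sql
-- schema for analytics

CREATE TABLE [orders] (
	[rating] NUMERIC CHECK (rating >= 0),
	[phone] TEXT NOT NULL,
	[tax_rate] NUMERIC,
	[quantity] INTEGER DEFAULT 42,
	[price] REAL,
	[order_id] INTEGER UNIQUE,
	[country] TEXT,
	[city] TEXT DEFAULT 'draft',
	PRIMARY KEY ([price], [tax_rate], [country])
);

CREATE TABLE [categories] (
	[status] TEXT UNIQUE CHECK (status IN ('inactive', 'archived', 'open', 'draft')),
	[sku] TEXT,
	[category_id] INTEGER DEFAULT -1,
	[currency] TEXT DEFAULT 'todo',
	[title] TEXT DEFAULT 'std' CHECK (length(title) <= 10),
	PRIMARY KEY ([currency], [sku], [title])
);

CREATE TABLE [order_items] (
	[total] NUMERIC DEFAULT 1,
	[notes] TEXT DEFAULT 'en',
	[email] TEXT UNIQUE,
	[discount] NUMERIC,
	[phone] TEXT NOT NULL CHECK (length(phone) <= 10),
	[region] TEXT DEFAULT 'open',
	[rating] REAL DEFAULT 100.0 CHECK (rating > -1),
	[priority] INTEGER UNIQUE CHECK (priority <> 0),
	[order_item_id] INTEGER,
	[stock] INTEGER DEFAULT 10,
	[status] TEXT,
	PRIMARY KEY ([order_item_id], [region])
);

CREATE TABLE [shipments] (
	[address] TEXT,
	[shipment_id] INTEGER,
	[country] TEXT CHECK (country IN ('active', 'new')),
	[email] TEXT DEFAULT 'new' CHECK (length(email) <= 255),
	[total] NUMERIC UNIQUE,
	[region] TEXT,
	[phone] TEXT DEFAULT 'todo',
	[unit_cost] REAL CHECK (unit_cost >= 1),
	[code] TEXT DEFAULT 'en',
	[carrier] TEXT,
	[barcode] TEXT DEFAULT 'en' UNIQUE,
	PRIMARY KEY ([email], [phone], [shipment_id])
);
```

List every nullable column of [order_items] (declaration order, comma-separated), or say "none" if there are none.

total, notes, email, discount, rating, priority, stock, status

- total: DEFAULT only fills an omitted column; an explicit NULL is still allowed → nullable.
- notes: DEFAULT only fills an omitted column; an explicit NULL is still allowed → nullable.
- email: UNIQUE does not imply NOT NULL → nullable.
- discount: no NOT NULL constraint applies → nullable.
- phone: declared NOT NULL → not nullable.
- region: part of the PRIMARY KEY, which implies NOT NULL → not nullable.
- rating: CHECK does not forbid NULL (a CHECK constraint passes when its expression is NULL) → nullable.
- priority: CHECK does not forbid NULL (a CHECK constraint passes when its expression is NULL) → nullable.
- order_item_id: part of the PRIMARY KEY, which implies NOT NULL → not nullable.
- stock: DEFAULT only fills an omitted column; an explicit NULL is still allowed → nullable.
- status: no NOT NULL constraint applies → nullable.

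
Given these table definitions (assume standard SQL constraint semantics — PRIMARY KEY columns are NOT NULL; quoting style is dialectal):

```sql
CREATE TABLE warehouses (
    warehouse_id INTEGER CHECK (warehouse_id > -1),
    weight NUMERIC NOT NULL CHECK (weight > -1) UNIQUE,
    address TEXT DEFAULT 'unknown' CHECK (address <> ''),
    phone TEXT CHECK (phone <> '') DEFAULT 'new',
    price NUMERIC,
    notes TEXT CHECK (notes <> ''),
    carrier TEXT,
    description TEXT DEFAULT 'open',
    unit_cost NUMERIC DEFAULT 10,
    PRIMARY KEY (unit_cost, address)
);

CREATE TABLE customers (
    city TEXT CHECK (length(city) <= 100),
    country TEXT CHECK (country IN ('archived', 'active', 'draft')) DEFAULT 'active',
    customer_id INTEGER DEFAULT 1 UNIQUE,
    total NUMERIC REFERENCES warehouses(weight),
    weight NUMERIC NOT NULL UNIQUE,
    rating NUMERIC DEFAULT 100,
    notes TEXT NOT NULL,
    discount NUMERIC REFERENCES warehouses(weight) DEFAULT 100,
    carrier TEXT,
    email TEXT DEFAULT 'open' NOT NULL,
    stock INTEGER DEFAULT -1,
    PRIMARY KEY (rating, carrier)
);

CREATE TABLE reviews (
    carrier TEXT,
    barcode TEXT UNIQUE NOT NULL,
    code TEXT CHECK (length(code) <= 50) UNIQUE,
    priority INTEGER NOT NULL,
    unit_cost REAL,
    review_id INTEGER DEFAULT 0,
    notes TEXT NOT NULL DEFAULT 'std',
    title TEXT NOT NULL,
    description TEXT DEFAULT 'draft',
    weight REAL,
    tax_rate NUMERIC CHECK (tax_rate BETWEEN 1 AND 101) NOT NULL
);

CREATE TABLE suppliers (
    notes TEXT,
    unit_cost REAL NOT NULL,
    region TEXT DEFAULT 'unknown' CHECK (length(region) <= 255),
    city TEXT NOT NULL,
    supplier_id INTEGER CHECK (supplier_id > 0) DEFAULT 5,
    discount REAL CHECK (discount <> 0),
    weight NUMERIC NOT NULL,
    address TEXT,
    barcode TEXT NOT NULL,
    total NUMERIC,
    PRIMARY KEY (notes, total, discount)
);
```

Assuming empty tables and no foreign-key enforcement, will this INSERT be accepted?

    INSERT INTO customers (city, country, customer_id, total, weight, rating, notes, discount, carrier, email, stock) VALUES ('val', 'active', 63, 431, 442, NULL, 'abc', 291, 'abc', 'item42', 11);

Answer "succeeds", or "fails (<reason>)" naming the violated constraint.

fails (NOT NULL on rating)

rating is explicitly set to NULL, but rating is part of the PRIMARY KEY (implied NOT NULL).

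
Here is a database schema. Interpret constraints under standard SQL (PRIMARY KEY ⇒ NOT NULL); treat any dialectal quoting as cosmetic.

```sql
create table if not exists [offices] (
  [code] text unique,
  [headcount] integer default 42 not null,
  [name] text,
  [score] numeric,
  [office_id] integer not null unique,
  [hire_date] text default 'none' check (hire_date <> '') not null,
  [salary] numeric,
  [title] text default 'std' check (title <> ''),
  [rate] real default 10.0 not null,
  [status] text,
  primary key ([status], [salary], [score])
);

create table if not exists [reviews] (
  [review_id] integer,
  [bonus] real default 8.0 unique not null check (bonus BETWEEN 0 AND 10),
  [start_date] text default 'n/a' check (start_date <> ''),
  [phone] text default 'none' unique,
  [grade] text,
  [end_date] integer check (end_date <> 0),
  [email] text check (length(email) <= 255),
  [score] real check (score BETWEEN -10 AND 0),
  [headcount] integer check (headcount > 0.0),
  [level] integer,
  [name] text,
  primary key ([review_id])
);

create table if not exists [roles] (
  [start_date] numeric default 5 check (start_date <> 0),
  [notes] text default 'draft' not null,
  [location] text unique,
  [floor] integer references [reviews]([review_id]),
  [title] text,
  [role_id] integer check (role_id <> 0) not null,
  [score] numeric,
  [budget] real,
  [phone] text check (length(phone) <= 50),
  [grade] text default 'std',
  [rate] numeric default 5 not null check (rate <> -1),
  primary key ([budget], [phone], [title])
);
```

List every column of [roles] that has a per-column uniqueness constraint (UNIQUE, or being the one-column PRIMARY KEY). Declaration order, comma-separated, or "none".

- start_date: no UNIQUE or single-column PK constraint.
- notes: no UNIQUE or single-column PK constraint.
- location: declared UNIQUE → unique.
- floor: no UNIQUE or single-column PK constraint.
- title: part of a composite PRIMARY KEY — only the tuple is unique, not this column on its own.
- role_id: no UNIQUE or single-column PK constraint.
- score: no UNIQUE or single-column PK constraint.
- budget: part of a composite PRIMARY KEY — only the tuple is unique, not this column on its own.
- phone: part of a composite PRIMARY KEY — only the tuple is unique, not this column on its own.
- grade: no UNIQUE or single-column PK constraint.
- rate: no UNIQUE or single-column PK constraint.

location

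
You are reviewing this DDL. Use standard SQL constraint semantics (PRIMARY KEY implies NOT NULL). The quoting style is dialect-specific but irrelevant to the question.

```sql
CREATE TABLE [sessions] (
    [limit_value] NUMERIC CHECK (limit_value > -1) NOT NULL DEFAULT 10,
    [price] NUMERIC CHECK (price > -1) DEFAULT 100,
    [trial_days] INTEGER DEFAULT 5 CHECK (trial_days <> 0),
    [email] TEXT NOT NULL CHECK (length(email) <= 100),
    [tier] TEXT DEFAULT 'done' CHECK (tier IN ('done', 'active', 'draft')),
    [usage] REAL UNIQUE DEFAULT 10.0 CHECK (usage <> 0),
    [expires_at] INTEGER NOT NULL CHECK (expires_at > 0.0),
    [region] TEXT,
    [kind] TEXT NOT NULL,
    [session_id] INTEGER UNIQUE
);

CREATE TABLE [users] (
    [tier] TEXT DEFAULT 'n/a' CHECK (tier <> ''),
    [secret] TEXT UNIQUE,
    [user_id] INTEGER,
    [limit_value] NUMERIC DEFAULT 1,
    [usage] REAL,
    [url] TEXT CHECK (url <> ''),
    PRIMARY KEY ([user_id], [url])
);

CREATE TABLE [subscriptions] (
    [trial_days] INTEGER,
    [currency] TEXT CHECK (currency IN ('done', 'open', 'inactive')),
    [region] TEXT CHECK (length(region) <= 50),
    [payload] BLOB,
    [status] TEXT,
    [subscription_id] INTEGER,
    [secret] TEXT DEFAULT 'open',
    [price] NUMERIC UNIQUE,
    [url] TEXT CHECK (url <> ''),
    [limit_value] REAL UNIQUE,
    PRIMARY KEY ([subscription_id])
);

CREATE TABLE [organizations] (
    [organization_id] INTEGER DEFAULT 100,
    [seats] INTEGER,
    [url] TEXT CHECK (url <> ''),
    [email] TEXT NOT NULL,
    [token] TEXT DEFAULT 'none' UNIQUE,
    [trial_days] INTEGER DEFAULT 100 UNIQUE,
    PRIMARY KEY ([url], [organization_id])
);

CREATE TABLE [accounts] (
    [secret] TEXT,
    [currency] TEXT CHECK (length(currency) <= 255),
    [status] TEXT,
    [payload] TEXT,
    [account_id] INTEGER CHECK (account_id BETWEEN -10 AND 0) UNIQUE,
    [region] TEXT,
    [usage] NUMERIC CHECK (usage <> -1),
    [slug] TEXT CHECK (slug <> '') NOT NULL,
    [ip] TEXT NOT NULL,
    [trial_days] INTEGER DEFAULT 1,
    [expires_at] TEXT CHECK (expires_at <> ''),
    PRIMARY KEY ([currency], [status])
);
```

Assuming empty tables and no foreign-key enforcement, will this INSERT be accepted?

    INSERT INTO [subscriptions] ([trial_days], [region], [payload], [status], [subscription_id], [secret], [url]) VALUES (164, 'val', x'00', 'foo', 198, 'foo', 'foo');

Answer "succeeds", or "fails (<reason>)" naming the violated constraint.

succeeds

NOT NULL columns: subscription_id is supplied.
CHECK constraints: 'val' satisfies (length(region) <= 50); 'foo' satisfies (url <> '').
No constraint is violated.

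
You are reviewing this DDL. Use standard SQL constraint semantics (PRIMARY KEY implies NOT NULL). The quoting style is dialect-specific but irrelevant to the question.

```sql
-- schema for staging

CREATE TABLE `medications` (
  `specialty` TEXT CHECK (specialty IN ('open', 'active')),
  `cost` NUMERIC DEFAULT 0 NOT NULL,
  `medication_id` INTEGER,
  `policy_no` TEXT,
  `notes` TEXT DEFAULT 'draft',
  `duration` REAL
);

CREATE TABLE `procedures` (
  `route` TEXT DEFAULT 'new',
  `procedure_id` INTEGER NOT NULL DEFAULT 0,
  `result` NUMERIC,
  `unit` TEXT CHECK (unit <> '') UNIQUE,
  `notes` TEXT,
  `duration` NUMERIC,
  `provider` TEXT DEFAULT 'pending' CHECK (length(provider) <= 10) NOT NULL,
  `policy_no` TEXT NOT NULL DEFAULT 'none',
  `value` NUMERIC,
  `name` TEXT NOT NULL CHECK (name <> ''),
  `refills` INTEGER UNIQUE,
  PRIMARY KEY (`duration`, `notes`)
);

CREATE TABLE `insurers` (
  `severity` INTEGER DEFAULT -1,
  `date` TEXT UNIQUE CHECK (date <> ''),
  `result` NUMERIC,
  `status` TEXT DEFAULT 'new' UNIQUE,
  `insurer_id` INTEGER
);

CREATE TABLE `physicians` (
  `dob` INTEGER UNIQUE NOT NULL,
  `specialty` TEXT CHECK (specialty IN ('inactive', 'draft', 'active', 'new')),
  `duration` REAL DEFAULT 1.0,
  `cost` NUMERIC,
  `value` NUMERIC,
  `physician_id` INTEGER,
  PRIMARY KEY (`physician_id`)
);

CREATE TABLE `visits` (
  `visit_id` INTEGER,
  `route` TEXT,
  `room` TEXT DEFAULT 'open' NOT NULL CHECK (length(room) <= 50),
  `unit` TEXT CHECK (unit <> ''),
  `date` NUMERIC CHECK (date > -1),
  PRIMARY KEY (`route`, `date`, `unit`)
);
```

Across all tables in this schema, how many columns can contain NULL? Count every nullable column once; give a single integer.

medications: 5 nullable (specialty, medication_id, policy_no, notes, duration — PK none and explicit NOT NULL columns excluded).
procedures: 5 nullable (route, result, unit, value, refills — PK (duration, notes) and explicit NOT NULL columns excluded).
insurers: 5 nullable (severity, date, result, status, insurer_id — PK none and explicit NOT NULL columns excluded).
physicians: 4 nullable (specialty, duration, cost, value — PK (physician_id) and explicit NOT NULL columns excluded).
visits: 1 nullable (visit_id — PK (route, date, unit) and explicit NOT NULL columns excluded).
Total: 5 + 5 + 5 + 4 + 1 = 20.

20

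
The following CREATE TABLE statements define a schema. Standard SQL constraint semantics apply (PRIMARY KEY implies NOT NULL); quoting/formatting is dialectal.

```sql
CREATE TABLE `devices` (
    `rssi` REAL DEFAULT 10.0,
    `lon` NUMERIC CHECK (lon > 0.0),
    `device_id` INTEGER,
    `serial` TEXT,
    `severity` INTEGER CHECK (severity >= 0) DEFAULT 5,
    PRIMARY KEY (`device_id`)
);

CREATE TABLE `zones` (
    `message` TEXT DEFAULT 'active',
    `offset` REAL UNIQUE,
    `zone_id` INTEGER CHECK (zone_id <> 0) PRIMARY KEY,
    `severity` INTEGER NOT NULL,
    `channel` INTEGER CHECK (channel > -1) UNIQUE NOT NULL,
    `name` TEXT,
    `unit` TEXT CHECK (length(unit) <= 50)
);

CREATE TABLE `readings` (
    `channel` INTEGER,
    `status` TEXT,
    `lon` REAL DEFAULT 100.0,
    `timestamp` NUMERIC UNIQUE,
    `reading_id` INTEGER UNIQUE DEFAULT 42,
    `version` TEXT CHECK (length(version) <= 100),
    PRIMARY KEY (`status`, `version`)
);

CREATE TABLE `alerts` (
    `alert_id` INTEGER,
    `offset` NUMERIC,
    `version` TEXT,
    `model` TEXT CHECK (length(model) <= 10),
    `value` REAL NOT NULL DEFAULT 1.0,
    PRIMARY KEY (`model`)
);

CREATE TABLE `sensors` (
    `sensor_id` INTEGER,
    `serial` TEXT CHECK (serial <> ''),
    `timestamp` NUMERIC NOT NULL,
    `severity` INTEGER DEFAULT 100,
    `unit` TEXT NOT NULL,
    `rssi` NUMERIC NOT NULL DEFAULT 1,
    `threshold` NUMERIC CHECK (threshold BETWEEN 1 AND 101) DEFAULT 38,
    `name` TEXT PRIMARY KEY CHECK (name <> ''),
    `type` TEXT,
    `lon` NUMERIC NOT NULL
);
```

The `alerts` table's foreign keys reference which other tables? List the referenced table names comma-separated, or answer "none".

No column in alerts has a REFERENCES clause.

none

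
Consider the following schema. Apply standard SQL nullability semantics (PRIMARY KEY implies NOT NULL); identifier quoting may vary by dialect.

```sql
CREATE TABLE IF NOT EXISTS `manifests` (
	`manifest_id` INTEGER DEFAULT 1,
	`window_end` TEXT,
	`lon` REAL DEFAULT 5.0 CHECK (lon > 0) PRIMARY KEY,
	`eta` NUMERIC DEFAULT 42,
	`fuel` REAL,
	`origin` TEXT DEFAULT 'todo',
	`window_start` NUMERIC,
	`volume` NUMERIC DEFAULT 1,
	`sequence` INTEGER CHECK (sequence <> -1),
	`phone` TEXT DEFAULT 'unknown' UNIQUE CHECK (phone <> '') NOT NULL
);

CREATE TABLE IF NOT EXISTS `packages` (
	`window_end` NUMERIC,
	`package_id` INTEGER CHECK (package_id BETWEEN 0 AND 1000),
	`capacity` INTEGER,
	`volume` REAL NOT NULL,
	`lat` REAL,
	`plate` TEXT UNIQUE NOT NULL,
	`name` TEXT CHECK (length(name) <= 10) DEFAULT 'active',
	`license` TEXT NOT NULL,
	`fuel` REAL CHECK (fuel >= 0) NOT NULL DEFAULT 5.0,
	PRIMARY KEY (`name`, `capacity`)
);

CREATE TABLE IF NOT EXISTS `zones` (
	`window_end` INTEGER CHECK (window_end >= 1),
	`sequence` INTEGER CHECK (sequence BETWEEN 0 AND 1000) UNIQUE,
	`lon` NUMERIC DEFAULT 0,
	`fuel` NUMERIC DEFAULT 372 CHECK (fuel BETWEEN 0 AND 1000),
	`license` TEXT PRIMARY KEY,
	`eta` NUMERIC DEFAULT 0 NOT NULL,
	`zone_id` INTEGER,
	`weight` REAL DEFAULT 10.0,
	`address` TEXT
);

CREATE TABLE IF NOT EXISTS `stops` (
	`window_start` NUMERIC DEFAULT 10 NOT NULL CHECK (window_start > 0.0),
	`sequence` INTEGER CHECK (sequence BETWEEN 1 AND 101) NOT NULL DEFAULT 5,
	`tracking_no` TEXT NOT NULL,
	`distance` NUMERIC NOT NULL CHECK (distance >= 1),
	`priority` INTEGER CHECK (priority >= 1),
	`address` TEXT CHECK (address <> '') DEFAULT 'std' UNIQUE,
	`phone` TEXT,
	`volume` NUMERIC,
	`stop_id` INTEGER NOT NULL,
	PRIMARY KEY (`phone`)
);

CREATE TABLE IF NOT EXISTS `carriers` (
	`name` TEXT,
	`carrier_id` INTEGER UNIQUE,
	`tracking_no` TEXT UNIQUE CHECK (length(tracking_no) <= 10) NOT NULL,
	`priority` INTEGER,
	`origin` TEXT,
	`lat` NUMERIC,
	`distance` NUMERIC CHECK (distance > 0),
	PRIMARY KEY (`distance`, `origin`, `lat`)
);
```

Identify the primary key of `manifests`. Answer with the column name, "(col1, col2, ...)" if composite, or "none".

lon

lon is declared PRIMARY KEY inline on the column.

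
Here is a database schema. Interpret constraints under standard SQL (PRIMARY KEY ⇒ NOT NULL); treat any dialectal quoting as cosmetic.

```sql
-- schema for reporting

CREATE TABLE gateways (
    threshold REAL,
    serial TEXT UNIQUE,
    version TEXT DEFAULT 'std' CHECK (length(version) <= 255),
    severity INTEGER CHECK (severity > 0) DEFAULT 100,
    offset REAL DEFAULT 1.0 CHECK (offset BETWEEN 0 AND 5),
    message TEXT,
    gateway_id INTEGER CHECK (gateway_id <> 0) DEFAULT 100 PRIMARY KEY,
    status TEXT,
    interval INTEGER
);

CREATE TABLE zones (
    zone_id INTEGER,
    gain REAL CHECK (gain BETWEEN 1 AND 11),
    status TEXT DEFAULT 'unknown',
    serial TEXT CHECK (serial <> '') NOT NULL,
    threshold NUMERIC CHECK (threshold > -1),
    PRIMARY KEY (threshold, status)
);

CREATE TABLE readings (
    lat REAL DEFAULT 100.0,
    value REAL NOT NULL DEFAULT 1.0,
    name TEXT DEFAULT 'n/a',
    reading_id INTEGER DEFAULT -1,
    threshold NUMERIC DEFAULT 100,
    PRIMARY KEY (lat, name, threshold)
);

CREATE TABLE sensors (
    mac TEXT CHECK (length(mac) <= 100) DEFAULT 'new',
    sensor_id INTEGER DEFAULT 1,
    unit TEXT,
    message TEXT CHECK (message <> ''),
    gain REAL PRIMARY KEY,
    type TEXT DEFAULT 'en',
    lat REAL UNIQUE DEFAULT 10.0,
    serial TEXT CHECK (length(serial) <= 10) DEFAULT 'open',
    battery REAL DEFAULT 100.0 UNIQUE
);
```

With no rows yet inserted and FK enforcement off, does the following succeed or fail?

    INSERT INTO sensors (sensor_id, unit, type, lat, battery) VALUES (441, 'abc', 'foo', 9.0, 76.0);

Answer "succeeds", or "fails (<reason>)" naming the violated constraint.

fails (NOT NULL on gain)

gain is omitted from the column list and has no DEFAULT, so it would receive NULL.
But gain is part of the PRIMARY KEY (implied NOT NULL).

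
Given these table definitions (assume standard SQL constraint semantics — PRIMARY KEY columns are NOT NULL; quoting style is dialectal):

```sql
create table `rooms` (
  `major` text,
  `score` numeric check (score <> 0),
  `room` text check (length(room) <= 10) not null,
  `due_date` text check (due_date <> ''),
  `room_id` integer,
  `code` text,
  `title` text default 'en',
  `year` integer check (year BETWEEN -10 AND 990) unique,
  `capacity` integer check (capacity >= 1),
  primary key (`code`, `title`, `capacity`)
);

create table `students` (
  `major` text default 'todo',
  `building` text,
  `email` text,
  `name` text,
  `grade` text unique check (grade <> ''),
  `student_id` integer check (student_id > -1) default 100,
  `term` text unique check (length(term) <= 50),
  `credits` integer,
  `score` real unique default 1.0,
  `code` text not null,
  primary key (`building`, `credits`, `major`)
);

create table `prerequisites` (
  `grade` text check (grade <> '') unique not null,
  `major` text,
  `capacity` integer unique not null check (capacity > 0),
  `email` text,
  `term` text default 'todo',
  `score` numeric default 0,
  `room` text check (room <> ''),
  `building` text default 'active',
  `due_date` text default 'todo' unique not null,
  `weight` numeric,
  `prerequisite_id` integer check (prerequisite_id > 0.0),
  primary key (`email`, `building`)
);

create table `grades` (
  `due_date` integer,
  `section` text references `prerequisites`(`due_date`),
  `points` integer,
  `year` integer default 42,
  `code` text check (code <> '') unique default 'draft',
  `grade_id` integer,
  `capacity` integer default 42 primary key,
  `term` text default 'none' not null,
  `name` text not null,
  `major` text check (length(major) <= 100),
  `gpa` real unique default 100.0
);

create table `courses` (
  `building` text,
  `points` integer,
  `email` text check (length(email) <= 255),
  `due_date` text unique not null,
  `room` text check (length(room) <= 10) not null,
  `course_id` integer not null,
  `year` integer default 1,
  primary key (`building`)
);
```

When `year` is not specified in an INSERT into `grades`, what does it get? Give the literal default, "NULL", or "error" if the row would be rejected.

42

year has an explicit DEFAULT 42.
When the column is omitted from an INSERT, that default is used.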